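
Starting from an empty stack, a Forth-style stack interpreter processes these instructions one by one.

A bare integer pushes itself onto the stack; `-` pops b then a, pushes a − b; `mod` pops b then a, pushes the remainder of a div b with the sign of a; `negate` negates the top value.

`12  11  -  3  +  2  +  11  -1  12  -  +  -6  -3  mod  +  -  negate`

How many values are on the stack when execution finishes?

1

12     : 12
11     : 12 11
-      : 1
3      : 1 3
+      : 4
2      : 4 2
+      : 6
11     : 6 11
-1     : 6 11 -1
12     : 6 11 -1 12
-      : 6 11 -13
+      : 6 -2
-6     : 6 -2 -6
-3     : 6 -2 -6 -3
mod    : 6 -2 0
+      : 6 -2
-      : 8
negate : -8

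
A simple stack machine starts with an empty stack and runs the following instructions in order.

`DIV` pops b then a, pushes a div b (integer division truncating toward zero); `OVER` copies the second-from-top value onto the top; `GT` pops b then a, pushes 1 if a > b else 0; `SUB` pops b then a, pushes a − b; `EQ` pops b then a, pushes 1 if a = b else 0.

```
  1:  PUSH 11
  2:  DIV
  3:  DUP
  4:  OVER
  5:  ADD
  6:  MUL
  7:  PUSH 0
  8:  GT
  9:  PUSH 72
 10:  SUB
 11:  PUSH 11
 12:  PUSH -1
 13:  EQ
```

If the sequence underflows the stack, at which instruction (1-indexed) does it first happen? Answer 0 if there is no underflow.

PUSH 11 → [11]
DIV  — needs 2 operands, stack has 1 → underflow

2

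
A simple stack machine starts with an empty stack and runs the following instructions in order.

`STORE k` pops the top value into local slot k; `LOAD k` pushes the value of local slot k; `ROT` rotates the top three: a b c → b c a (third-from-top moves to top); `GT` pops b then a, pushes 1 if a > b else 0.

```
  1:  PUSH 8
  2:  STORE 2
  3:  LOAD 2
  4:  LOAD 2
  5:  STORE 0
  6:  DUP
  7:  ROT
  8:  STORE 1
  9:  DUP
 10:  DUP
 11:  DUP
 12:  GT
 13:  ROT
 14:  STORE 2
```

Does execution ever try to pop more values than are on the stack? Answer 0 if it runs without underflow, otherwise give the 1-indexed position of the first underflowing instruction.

7

PUSH 8  → [8]
STORE 2 → []
LOAD 2  → [8]
LOAD 2  → [8, 8]
STORE 0 → [8]
DUP     → [8, 8]
ROT  — needs 3 operands, stack has 2 → underflow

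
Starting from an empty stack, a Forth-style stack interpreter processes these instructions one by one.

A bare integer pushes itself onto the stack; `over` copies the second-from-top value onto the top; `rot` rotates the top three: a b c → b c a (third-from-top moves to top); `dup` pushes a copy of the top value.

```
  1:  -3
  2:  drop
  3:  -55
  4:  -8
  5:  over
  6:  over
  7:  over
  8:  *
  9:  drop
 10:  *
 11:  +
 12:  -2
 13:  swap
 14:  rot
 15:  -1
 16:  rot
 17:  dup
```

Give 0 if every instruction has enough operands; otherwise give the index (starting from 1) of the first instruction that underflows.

-3    [-3]
drop  []
-55   [-55]
-8    [-55, -8]
over  [-55, -8, -55]
over  [-55, -8, -55, -8]
over  [-55, -8, -55, -8, -55]
*     [-55, -8, -55, 440]
drop  [-55, -8, -55]
*     [-55, 440]
+     [385]
-2    [385, -2]
swap  [-2, 385]
rot  — needs 3 operands, stack has 2 → underflow

14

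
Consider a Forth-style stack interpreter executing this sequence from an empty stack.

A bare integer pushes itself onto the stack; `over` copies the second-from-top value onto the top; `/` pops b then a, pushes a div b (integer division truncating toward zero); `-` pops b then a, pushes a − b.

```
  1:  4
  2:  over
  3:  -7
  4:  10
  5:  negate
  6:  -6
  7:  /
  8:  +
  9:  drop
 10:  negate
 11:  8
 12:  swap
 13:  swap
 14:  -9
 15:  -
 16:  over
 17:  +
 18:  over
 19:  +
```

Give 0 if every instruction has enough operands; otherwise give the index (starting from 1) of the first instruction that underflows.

4  [4]
over  — needs 2 operands, stack has 1 → underflow

2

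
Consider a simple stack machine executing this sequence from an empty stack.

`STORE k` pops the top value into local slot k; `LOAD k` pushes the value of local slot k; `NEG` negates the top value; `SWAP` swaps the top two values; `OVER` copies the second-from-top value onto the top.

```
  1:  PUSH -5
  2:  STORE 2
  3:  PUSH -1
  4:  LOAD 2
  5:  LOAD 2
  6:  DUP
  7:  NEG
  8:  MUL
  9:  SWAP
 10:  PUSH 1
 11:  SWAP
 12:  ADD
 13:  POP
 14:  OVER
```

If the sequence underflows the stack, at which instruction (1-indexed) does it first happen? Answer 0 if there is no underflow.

PUSH -5 → -5
STORE 2 → (empty)
PUSH -1 → -1
LOAD 2  → -1 -5
LOAD 2  → -1 -5 -5
DUP     → -1 -5 -5 -5
NEG     → -1 -5 -5 5
MUL     → -1 -5 -25
SWAP    → -1 -25 -5
PUSH 1  → -1 -25 -5 1
SWAP    → -1 -25 1 -5
ADD     → -1 -25 -4
POP     → -1 -25
OVER    → -1 -25 -1

0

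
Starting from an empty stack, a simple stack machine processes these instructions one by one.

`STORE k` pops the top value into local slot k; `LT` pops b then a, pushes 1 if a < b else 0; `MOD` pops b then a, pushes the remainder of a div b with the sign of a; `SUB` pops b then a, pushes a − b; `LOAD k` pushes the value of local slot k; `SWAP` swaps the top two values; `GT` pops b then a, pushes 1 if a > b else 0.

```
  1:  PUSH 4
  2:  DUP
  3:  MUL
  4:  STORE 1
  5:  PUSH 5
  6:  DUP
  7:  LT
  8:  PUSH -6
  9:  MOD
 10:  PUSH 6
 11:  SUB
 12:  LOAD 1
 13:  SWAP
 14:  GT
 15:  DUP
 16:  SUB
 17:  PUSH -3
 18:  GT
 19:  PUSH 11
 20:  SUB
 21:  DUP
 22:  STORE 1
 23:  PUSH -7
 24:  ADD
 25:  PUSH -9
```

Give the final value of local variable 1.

-10

PUSH 4   [4]
DUP      [4, 4]
MUL      [16]
STORE 1  []
PUSH 5   [5]
DUP      [5, 5]
LT       [0]
PUSH -6  [0, -6]
MOD      [0]
PUSH 6   [0, 6]
SUB      [-6]
LOAD 1   [-6, 16]
SWAP     [16, -6]
GT       [1]
DUP      [1, 1]
SUB      [0]
PUSH -3  [0, -3]
GT       [1]
PUSH 11  [1, 11]
SUB      [-10]
DUP      [-10, -10]
STORE 1  [-10]
PUSH -7  [-10, -7]
ADD      [-17]
PUSH -9  [-17, -9]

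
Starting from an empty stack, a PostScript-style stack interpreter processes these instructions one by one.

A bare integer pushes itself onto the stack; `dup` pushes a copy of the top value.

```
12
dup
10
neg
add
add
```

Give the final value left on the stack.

14

12   [12]
dup  [12, 12]
10   [12, 12, 10]
neg  [12, 12, -10]
add  [12, 2]
add  [14]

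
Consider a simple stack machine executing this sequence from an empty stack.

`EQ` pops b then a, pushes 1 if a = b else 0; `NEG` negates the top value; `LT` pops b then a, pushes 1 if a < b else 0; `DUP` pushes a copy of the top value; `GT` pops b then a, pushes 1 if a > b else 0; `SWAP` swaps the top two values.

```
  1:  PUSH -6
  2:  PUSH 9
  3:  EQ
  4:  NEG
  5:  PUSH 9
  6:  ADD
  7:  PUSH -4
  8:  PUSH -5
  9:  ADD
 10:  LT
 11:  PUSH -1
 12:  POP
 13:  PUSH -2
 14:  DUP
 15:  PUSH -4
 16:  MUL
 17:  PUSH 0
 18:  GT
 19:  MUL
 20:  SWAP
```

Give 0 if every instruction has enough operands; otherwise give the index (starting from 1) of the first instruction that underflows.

0

PUSH -6 → [-6]
PUSH 9  → [-6, 9]
EQ      → [0]
NEG     → [0]
PUSH 9  → [0, 9]
ADD     → [9]
PUSH -4 → [9, -4]
PUSH -5 → [9, -4, -5]
ADD     → [9, -9]
LT      → [0]
PUSH -1 → [0, -1]
POP     → [0]
PUSH -2 → [0, -2]
DUP     → [0, -2, -2]
PUSH -4 → [0, -2, -2, -4]
MUL     → [0, -2, 8]
PUSH 0  → [0, -2, 8, 0]
GT      → [0, -2, 1]
MUL     → [0, -2]
SWAP    → [-2, 0]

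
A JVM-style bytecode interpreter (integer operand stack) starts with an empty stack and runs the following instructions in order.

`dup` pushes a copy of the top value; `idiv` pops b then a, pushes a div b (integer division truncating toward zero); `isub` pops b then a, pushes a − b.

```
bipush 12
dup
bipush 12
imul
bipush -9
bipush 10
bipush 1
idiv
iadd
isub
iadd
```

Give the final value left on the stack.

155

bipush 12 : 12
dup       : 12 12
bipush 12 : 12 12 12
imul      : 12 144
bipush -9 : 12 144 -9
bipush 10 : 12 144 -9 10
bipush 1  : 12 144 -9 10 1
idiv      : 12 144 -9 10
iadd      : 12 144 1
isub      : 12 143
iadd      : 155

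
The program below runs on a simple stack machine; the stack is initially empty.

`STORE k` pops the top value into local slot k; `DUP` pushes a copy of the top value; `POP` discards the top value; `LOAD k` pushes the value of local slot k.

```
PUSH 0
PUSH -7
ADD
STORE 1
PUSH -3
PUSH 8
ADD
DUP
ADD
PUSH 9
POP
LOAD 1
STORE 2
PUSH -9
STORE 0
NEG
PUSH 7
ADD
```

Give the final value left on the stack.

-3

PUSH 0  -> [0]
PUSH -7 -> [0, -7]
ADD     -> [-7]
STORE 1 -> []
PUSH -3 -> [-3]
PUSH 8  -> [-3, 8]
ADD     -> [5]
DUP     -> [5, 5]
ADD     -> [10]
PUSH 9  -> [10, 9]
POP     -> [10]
LOAD 1  -> [10, -7]
STORE 2 -> [10]
PUSH -9 -> [10, -9]
STORE 0 -> [10]
NEG     -> [-10]
PUSH 7  -> [-10, 7]
ADD     -> [-3]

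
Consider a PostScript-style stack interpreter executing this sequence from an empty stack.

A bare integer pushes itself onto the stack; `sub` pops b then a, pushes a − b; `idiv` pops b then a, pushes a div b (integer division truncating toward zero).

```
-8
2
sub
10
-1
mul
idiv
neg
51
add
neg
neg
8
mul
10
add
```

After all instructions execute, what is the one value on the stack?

-8   -> -8
2    -> -8 2
sub  -> -10
10   -> -10 10
-1   -> -10 10 -1
mul  -> -10 -10
idiv -> 1
neg  -> -1
51   -> -1 51
add  -> 50
neg  -> -50
neg  -> 50
8    -> 50 8
mul  -> 400
10   -> 400 10
add  -> 410

410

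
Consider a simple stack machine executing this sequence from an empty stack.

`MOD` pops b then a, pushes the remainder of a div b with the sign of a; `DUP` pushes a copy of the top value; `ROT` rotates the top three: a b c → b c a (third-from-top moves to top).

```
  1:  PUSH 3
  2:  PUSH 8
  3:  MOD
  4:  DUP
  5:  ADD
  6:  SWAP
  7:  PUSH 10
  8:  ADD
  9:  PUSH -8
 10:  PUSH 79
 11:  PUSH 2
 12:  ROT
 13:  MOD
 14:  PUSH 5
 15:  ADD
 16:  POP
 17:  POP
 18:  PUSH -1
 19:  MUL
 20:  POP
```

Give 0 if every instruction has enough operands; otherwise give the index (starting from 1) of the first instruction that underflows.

6

PUSH 3 : [3]
PUSH 8 : [3, 8]
MOD    : [3]
DUP    : [3, 3]
ADD    : [6]
SWAP  — needs 2 operands, stack has 1 → underflow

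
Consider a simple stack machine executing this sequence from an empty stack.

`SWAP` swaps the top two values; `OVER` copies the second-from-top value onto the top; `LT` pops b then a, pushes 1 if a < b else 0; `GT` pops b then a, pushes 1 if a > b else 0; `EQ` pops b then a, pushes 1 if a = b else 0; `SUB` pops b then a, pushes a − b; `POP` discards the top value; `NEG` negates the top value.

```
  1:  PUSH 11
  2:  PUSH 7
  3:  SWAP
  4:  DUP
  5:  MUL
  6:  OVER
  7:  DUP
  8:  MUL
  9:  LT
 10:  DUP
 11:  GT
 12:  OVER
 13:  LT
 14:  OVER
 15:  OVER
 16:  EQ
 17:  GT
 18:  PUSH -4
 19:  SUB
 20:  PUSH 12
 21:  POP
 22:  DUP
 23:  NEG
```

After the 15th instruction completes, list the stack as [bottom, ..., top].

PUSH 11  [11]
PUSH 7   [11, 7]
SWAP     [7, 11]
DUP      [7, 11, 11]
MUL      [7, 121]
OVER     [7, 121, 7]
DUP      [7, 121, 7, 7]
MUL      [7, 121, 49]
LT       [7, 0]
DUP      [7, 0, 0]
GT       [7, 0]
OVER     [7, 0, 7]
LT       [7, 1]
OVER     [7, 1, 7]
OVER     [7, 1, 7, 1]

[7, 1, 7, 1]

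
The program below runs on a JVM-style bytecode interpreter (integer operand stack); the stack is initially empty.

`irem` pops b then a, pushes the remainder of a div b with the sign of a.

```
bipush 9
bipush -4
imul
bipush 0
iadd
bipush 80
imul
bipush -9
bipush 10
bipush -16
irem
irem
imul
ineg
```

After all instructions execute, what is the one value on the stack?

bipush 9    9
bipush -4   9 -4
imul        -36
bipush 0    -36 0
iadd        -36
bipush 80   -36 80
imul        -2880
bipush -9   -2880 -9
bipush 10   -2880 -9 10
bipush -16  -2880 -9 10 -16
irem        -2880 -9 10
irem        -2880 -9
imul        25920
ineg        -25920

-25920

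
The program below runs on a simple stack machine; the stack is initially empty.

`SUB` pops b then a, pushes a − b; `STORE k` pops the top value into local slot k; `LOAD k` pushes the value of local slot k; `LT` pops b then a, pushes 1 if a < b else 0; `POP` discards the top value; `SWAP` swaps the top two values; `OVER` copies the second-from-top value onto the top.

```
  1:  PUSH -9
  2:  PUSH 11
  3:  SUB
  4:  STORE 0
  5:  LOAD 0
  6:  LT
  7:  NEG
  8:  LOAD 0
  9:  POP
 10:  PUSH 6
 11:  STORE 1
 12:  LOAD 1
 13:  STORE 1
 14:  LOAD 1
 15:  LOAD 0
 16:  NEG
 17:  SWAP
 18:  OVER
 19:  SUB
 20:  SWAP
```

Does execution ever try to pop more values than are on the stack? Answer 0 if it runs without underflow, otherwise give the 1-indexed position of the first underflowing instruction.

6

PUSH -9 -> -9
PUSH 11 -> -9 11
SUB     -> -20
STORE 0 -> (empty)
LOAD 0  -> -20
LT  — needs 2 operands, stack has 1 → underflow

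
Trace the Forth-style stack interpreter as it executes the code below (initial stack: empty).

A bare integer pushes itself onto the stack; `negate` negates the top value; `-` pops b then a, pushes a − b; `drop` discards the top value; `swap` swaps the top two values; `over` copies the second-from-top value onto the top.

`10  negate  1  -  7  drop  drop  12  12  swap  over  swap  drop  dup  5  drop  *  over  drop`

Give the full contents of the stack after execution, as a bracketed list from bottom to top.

10      10
negate  -10
1       -10 1
-       -11
7       -11 7
drop    -11
drop    (empty)
12      12
12      12 12
swap    12 12
over    12 12 12
swap    12 12 12
drop    12 12
dup     12 12 12
5       12 12 12 5
drop    12 12 12
*       12 144
over    12 144 12
drop    12 144

[12, 144]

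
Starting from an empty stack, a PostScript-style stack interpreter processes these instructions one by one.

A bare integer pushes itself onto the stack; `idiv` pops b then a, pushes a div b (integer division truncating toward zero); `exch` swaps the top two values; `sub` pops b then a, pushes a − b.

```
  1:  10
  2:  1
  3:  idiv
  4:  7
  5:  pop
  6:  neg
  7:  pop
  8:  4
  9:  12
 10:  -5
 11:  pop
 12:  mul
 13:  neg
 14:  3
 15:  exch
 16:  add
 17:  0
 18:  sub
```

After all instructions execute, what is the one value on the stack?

-45

10   → 10
1    → 10 1
idiv → 10
7    → 10 7
pop  → 10
neg  → -10
pop  → (empty)
4    → 4
12   → 4 12
-5   → 4 12 -5
pop  → 4 12
mul  → 48
neg  → -48
3    → -48 3
exch → 3 -48
add  → -45
0    → -45 0
sub  → -45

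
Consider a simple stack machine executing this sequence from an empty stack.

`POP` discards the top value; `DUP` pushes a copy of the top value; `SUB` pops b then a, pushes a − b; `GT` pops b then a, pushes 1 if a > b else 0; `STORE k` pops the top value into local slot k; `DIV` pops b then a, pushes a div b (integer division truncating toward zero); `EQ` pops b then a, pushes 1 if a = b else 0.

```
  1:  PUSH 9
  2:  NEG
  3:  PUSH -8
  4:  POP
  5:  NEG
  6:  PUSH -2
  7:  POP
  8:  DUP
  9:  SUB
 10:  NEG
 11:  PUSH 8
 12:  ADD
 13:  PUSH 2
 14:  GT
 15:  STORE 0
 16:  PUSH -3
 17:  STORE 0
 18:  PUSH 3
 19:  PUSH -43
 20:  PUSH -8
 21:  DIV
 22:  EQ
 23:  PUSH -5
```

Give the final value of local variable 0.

PUSH 9   -> 9
NEG      -> -9
PUSH -8  -> -9 -8
POP      -> -9
NEG      -> 9
PUSH -2  -> 9 -2
POP      -> 9
DUP      -> 9 9
SUB      -> 0
NEG      -> 0
PUSH 8   -> 0 8
ADD      -> 8
PUSH 2   -> 8 2
GT       -> 1
STORE 0  -> (empty)
PUSH -3  -> -3
STORE 0  -> (empty)
PUSH 3   -> 3
PUSH -43 -> 3 -43
PUSH -8  -> 3 -43 -8
DIV      -> 3 5
EQ       -> 0
PUSH -5  -> 0 -5

-3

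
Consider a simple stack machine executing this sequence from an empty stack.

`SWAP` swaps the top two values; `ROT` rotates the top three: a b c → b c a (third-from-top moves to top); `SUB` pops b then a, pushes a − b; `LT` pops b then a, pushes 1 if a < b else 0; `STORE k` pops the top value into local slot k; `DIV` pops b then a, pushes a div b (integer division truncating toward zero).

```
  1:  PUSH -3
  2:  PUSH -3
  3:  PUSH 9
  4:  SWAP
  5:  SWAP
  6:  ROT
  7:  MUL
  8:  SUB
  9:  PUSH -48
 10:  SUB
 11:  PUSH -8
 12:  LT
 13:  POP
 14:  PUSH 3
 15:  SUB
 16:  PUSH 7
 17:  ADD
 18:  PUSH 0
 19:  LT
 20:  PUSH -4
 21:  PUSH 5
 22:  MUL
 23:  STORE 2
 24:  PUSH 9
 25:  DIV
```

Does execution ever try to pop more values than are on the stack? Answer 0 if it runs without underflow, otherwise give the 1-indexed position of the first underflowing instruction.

PUSH -3  → [-3]
PUSH -3  → [-3, -3]
PUSH 9   → [-3, -3, 9]
SWAP     → [-3, 9, -3]
SWAP     → [-3, -3, 9]
ROT      → [-3, 9, -3]
MUL      → [-3, -27]
SUB      → [24]
PUSH -48 → [24, -48]
SUB      → [72]
PUSH -8  → [72, -8]
LT       → [0]
POP      → []
PUSH 3   → [3]
SUB  — needs 2 operands, stack has 1 → underflow

15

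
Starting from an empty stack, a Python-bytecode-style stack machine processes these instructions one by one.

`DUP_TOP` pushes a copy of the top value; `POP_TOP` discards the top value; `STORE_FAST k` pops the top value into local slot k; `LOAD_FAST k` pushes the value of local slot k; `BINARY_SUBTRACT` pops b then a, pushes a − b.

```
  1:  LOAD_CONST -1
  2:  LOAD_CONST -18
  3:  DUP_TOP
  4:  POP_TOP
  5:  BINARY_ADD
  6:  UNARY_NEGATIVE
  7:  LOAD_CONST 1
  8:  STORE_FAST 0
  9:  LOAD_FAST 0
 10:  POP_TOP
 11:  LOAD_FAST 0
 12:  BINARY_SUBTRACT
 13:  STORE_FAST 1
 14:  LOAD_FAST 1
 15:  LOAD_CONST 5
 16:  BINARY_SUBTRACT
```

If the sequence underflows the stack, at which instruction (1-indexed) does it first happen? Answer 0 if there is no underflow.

0

LOAD_CONST -1    [-1]
LOAD_CONST -18   [-1, -18]
DUP_TOP          [-1, -18, -18]
POP_TOP          [-1, -18]
BINARY_ADD       [-19]
UNARY_NEGATIVE   [19]
LOAD_CONST 1     [19, 1]
STORE_FAST 0     [19]
LOAD_FAST 0      [19, 1]
POP_TOP          [19]
LOAD_FAST 0      [19, 1]
BINARY_SUBTRACT  [18]
STORE_FAST 1     []
LOAD_FAST 1      [18]
LOAD_CONST 5     [18, 5]
BINARY_SUBTRACT  [13]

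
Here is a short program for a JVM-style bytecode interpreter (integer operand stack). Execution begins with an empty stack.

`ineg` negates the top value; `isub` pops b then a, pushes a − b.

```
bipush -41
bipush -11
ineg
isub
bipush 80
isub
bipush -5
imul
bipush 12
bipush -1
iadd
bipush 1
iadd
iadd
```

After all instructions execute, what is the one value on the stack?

bipush -41 -> [-41]
bipush -11 -> [-41, -11]
ineg       -> [-41, 11]
isub       -> [-52]
bipush 80  -> [-52, 80]
isub       -> [-132]
bipush -5  -> [-132, -5]
imul       -> [660]
bipush 12  -> [660, 12]
bipush -1  -> [660, 12, -1]
iadd       -> [660, 11]
bipush 1   -> [660, 11, 1]
iadd       -> [660, 12]
iadd       -> [672]

672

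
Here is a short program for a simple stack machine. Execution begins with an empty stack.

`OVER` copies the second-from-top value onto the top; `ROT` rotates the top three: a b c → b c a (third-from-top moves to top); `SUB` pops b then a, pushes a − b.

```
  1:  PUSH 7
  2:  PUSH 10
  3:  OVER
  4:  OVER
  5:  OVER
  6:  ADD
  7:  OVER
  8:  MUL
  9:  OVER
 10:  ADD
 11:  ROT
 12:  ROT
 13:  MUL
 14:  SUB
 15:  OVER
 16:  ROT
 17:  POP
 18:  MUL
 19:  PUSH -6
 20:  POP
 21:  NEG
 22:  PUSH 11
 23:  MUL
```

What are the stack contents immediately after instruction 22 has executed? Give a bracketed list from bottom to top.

PUSH 7  : 7
PUSH 10 : 7 10
OVER    : 7 10 7
OVER    : 7 10 7 10
OVER    : 7 10 7 10 7
ADD     : 7 10 7 17
OVER    : 7 10 7 17 7
MUL     : 7 10 7 119
OVER    : 7 10 7 119 7
ADD     : 7 10 7 126
ROT     : 7 7 126 10
ROT     : 7 126 10 7
MUL     : 7 126 70
SUB     : 7 56
OVER    : 7 56 7
ROT     : 56 7 7
POP     : 56 7
MUL     : 392
PUSH -6 : 392 -6
POP     : 392
NEG     : -392
PUSH 11 : -392 11

[-392, 11]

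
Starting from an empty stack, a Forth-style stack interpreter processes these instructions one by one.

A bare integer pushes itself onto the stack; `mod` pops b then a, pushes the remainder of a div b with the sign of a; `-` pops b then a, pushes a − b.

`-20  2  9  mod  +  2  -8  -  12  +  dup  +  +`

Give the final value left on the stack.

26

-20 -> [-20]
2   -> [-20, 2]
9   -> [-20, 2, 9]
mod -> [-20, 2]
+   -> [-18]
2   -> [-18, 2]
-8  -> [-18, 2, -8]
-   -> [-18, 10]
12  -> [-18, 10, 12]
+   -> [-18, 22]
dup -> [-18, 22, 22]
+   -> [-18, 44]
+   -> [26]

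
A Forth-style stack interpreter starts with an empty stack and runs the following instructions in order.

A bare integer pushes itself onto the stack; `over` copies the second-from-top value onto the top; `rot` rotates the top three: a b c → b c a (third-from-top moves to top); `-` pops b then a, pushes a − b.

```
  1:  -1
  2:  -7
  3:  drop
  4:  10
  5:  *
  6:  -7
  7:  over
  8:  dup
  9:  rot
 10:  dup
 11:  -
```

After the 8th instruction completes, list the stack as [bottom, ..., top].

[-10, -7, -10, -10]

-1   → -1
-7   → -1 -7
drop → -1
10   → -1 10
*    → -10
-7   → -10 -7
over → -10 -7 -10
dup  → -10 -7 -10 -10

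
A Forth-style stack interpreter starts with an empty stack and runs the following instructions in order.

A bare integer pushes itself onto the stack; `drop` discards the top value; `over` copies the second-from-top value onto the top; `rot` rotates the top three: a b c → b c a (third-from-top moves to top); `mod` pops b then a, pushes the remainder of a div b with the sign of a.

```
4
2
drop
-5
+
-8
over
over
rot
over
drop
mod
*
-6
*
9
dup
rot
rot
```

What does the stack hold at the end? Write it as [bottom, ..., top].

4    : [4]
2    : [4, 2]
drop : [4]
-5   : [4, -5]
+    : [-1]
-8   : [-1, -8]
over : [-1, -8, -1]
over : [-1, -8, -1, -8]
rot  : [-1, -1, -8, -8]
over : [-1, -1, -8, -8, -8]
drop : [-1, -1, -8, -8]
mod  : [-1, -1, 0]
*    : [-1, 0]
-6   : [-1, 0, -6]
*    : [-1, 0]
9    : [-1, 0, 9]
dup  : [-1, 0, 9, 9]
rot  : [-1, 9, 9, 0]
rot  : [-1, 9, 0, 9]

[-1, 9, 0, 9]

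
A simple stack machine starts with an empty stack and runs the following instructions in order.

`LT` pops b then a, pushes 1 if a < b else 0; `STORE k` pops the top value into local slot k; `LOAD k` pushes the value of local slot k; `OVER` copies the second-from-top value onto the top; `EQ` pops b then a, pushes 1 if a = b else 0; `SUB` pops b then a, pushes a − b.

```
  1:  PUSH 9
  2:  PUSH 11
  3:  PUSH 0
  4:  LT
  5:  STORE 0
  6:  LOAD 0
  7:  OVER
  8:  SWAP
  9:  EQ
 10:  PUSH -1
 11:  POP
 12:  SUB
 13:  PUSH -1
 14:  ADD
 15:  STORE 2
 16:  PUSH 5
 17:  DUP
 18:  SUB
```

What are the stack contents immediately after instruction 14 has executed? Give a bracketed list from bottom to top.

PUSH 9   9
PUSH 11  9 11
PUSH 0   9 11 0
LT       9 0
STORE 0  9
LOAD 0   9 0
OVER     9 0 9
SWAP     9 9 0
EQ       9 0
PUSH -1  9 0 -1
POP      9 0
SUB      9
PUSH -1  9 -1
ADD      8

[8]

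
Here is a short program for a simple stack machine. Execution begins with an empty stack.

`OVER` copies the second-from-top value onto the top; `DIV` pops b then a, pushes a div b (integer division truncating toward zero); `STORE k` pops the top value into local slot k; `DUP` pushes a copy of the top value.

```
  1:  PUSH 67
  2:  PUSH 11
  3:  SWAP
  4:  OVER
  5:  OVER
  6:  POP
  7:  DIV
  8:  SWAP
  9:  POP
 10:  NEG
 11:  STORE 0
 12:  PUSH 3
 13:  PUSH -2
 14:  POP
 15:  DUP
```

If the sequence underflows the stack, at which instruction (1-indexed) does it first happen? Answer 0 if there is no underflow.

PUSH 67 : [67]
PUSH 11 : [67, 11]
SWAP    : [11, 67]
OVER    : [11, 67, 11]
OVER    : [11, 67, 11, 67]
POP     : [11, 67, 11]
DIV     : [11, 6]
SWAP    : [6, 11]
POP     : [6]
NEG     : [-6]
STORE 0 : []
PUSH 3  : [3]
PUSH -2 : [3, -2]
POP     : [3]
DUP     : [3, 3]

0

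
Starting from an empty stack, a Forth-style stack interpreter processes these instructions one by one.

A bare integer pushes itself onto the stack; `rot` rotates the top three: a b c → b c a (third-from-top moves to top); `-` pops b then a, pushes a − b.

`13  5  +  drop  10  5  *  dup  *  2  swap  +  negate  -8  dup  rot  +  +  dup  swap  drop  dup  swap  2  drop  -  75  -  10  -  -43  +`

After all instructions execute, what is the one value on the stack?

13     → 13
5      → 13 5
+      → 18
drop   → (empty)
10     → 10
5      → 10 5
*      → 50
dup    → 50 50
*      → 2500
2      → 2500 2
swap   → 2 2500
+      → 2502
negate → -2502
-8     → -2502 -8
dup    → -2502 -8 -8
rot    → -8 -8 -2502
+      → -8 -2510
+      → -2518
dup    → -2518 -2518
swap   → -2518 -2518
drop   → -2518
dup    → -2518 -2518
swap   → -2518 -2518
2      → -2518 -2518 2
drop   → -2518 -2518
-      → 0
75     → 0 75
-      → -75
10     → -75 10
-      → -85
-43    → -85 -43
+      → -128

-128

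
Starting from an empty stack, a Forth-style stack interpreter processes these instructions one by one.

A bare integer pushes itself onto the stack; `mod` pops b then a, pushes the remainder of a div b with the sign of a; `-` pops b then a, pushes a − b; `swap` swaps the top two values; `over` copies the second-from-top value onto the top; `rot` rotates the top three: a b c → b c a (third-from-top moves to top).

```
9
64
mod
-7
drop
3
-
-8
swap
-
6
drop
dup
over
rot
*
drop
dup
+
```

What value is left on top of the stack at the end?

9    : 9
64   : 9 64
mod  : 9
-7   : 9 -7
drop : 9
3    : 9 3
-    : 6
-8   : 6 -8
swap : -8 6
-    : -14
6    : -14 6
drop : -14
dup  : -14 -14
over : -14 -14 -14
rot  : -14 -14 -14
*    : -14 196
drop : -14
dup  : -14 -14
+    : -28

-28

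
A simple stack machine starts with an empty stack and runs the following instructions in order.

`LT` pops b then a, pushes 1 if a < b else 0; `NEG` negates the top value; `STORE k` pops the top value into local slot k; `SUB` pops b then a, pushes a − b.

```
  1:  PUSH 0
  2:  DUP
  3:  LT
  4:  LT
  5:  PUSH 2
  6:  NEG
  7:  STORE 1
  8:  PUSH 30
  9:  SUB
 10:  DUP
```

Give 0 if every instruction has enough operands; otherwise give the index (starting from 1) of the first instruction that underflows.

4

PUSH 0 → [0]
DUP    → [0, 0]
LT     → [0]
LT  — needs 2 operands, stack has 1 → underflow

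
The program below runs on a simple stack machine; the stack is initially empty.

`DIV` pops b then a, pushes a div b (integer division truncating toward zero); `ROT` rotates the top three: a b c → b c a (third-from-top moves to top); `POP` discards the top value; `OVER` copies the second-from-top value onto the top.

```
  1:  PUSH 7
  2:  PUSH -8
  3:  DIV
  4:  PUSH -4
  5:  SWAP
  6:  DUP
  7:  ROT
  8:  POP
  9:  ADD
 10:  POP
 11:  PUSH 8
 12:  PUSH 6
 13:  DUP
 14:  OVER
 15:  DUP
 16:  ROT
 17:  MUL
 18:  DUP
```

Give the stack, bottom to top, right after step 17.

[8, 6, 6, 36]

PUSH 7  -> 7
PUSH -8 -> 7 -8
DIV     -> 0
PUSH -4 -> 0 -4
SWAP    -> -4 0
DUP     -> -4 0 0
ROT     -> 0 0 -4
POP     -> 0 0
ADD     -> 0
POP     -> (empty)
PUSH 8  -> 8
PUSH 6  -> 8 6
DUP     -> 8 6 6
OVER    -> 8 6 6 6
DUP     -> 8 6 6 6 6
ROT     -> 8 6 6 6 6
MUL     -> 8 6 6 36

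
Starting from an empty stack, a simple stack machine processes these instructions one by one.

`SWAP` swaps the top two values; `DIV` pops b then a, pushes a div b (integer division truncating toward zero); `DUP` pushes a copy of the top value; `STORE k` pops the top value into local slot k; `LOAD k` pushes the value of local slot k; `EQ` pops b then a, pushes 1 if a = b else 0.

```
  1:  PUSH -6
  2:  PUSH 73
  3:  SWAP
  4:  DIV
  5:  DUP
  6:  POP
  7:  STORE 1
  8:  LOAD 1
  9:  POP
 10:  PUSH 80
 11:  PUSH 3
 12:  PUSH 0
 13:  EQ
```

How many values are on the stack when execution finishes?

2

PUSH -6 → -6
PUSH 73 → -6 73
SWAP    → 73 -6
DIV     → -12
DUP     → -12 -12
POP     → -12
STORE 1 → (empty)
LOAD 1  → -12
POP     → (empty)
PUSH 80 → 80
PUSH 3  → 80 3
PUSH 0  → 80 3 0
EQ      → 80 0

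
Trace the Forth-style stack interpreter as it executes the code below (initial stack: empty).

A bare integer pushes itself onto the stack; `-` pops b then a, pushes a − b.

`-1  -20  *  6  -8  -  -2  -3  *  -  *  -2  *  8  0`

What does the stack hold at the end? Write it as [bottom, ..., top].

[-320, 8, 0]

-1   [-1]
-20  [-1, -20]
*    [20]
6    [20, 6]
-8   [20, 6, -8]
-    [20, 14]
-2   [20, 14, -2]
-3   [20, 14, -2, -3]
*    [20, 14, 6]
-    [20, 8]
*    [160]
-2   [160, -2]
*    [-320]
8    [-320, 8]
0    [-320, 8, 0]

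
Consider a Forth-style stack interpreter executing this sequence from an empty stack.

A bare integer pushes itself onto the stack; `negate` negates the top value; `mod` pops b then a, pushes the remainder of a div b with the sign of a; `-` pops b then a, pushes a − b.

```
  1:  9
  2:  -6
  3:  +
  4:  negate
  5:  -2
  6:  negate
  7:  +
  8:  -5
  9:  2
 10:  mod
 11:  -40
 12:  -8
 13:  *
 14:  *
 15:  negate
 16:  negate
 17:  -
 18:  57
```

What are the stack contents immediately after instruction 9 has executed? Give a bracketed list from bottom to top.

9      -> [9]
-6     -> [9, -6]
+      -> [3]
negate -> [-3]
-2     -> [-3, -2]
negate -> [-3, 2]
+      -> [-1]
-5     -> [-1, -5]
2      -> [-1, -5, 2]

[-1, -5, 2]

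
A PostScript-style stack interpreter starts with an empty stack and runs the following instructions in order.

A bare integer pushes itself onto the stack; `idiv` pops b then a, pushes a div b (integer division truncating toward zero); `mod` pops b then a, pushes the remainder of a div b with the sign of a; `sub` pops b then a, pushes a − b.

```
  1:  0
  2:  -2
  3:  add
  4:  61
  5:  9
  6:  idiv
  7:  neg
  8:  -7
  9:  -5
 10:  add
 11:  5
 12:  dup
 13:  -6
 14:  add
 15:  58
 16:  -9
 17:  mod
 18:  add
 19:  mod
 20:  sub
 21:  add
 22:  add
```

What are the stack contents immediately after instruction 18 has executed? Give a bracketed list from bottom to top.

0     0
-2    0 -2
add   -2
61    -2 61
9     -2 61 9
idiv  -2 6
neg   -2 -6
-7    -2 -6 -7
-5    -2 -6 -7 -5
add   -2 -6 -12
5     -2 -6 -12 5
dup   -2 -6 -12 5 5
-6    -2 -6 -12 5 5 -6
add   -2 -6 -12 5 -1
58    -2 -6 -12 5 -1 58
-9    -2 -6 -12 5 -1 58 -9
mod   -2 -6 -12 5 -1 4
add   -2 -6 -12 5 3

[-2, -6, -12, 5, 3]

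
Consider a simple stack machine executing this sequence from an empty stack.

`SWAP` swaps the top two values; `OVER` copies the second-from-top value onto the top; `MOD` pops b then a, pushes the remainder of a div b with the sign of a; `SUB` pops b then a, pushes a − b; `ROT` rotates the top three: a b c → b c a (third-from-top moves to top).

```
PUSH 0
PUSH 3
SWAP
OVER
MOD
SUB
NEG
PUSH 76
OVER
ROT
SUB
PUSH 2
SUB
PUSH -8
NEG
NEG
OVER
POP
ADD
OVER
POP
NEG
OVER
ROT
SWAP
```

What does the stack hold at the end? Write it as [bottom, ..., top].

[10, 76, 76]

PUSH 0  → [0]
PUSH 3  → [0, 3]
SWAP    → [3, 0]
OVER    → [3, 0, 3]
MOD     → [3, 0]
SUB     → [3]
NEG     → [-3]
PUSH 76 → [-3, 76]
OVER    → [-3, 76, -3]
ROT     → [76, -3, -3]
SUB     → [76, 0]
PUSH 2  → [76, 0, 2]
SUB     → [76, -2]
PUSH -8 → [76, -2, -8]
NEG     → [76, -2, 8]
NEG     → [76, -2, -8]
OVER    → [76, -2, -8, -2]
POP     → [76, -2, -8]
ADD     → [76, -10]
OVER    → [76, -10, 76]
POP     → [76, -10]
NEG     → [76, 10]
OVER    → [76, 10, 76]
ROT     → [10, 76, 76]
SWAP    → [10, 76, 76]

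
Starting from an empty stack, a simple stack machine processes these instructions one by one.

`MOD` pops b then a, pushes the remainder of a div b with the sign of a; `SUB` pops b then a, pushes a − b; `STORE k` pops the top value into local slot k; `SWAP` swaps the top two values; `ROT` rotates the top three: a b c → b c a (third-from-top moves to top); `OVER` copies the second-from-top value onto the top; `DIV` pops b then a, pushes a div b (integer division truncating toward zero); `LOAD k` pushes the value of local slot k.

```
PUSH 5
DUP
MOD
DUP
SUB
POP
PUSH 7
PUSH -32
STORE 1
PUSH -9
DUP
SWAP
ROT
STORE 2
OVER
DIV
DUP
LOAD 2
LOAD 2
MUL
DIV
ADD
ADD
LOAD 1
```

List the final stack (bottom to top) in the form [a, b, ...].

PUSH 5    [5]
DUP       [5, 5]
MOD       [0]
DUP       [0, 0]
SUB       [0]
POP       []
PUSH 7    [7]
PUSH -32  [7, -32]
STORE 1   [7]
PUSH -9   [7, -9]
DUP       [7, -9, -9]
SWAP      [7, -9, -9]
ROT       [-9, -9, 7]
STORE 2   [-9, -9]
OVER      [-9, -9, -9]
DIV       [-9, 1]
DUP       [-9, 1, 1]
LOAD 2    [-9, 1, 1, 7]
LOAD 2    [-9, 1, 1, 7, 7]
MUL       [-9, 1, 1, 49]
DIV       [-9, 1, 0]
ADD       [-9, 1]
ADD       [-8]
LOAD 1    [-8, -32]

[-8, -32]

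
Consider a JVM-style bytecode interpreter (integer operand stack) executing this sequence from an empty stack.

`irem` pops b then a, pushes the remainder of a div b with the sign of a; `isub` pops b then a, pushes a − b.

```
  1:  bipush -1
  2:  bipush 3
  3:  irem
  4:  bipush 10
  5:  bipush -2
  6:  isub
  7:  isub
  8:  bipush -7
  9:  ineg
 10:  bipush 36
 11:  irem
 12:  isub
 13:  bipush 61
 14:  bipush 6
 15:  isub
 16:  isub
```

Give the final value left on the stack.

-75

bipush -1  -1
bipush 3   -1 3
irem       -1
bipush 10  -1 10
bipush -2  -1 10 -2
isub       -1 12
isub       -13
bipush -7  -13 -7
ineg       -13 7
bipush 36  -13 7 36
irem       -13 7
isub       -20
bipush 61  -20 61
bipush 6   -20 61 6
isub       -20 55
isub       -75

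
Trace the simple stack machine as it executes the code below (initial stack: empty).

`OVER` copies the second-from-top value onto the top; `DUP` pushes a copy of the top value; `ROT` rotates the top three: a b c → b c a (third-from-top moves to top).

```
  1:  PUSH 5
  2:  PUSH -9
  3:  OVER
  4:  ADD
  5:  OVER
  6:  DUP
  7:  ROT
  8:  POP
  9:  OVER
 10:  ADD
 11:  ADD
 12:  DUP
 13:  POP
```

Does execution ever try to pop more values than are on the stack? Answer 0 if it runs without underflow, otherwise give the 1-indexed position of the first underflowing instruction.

0

PUSH 5  : [5]
PUSH -9 : [5, -9]
OVER    : [5, -9, 5]
ADD     : [5, -4]
OVER    : [5, -4, 5]
DUP     : [5, -4, 5, 5]
ROT     : [5, 5, 5, -4]
POP     : [5, 5, 5]
OVER    : [5, 5, 5, 5]
ADD     : [5, 5, 10]
ADD     : [5, 15]
DUP     : [5, 15, 15]
POP     : [5, 15]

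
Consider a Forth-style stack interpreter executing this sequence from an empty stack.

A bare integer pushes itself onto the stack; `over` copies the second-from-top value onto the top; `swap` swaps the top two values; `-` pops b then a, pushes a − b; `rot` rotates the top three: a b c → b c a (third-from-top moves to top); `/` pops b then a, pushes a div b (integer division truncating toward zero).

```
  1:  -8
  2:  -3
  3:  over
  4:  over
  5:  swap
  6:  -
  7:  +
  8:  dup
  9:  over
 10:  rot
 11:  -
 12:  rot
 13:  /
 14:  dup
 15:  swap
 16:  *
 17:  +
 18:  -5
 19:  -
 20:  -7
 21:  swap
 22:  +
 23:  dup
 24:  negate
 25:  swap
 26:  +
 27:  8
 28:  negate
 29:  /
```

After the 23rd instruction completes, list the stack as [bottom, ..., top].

-8   → -8
-3   → -8 -3
over → -8 -3 -8
over → -8 -3 -8 -3
swap → -8 -3 -3 -8
-    → -8 -3 5
+    → -8 2
dup  → -8 2 2
over → -8 2 2 2
rot  → -8 2 2 2
-    → -8 2 0
rot  → 2 0 -8
/    → 2 0
dup  → 2 0 0
swap → 2 0 0
*    → 2 0
+    → 2
-5   → 2 -5
-    → 7
-7   → 7 -7
swap → -7 7
+    → 0
dup  → 0 0

[0, 0]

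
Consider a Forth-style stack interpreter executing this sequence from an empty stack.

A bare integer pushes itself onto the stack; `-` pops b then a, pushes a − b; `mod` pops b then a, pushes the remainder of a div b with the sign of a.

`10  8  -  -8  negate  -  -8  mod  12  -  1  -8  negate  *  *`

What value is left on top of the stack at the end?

-144

10     : [10]
8      : [10, 8]
-      : [2]
-8     : [2, -8]
negate : [2, 8]
-      : [-6]
-8     : [-6, -8]
mod    : [-6]
12     : [-6, 12]
-      : [-18]
1      : [-18, 1]
-8     : [-18, 1, -8]
negate : [-18, 1, 8]
*      : [-18, 8]
*      : [-144]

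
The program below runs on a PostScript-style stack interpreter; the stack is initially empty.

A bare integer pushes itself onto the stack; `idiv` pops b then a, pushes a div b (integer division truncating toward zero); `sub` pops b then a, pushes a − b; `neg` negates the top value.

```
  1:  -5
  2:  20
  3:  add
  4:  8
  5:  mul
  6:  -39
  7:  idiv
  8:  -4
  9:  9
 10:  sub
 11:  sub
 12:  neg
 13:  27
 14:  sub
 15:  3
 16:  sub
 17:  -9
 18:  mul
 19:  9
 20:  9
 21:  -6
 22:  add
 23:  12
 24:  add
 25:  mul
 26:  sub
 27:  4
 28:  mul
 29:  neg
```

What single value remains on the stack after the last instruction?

-5   : [-5]
20   : [-5, 20]
add  : [15]
8    : [15, 8]
mul  : [120]
-39  : [120, -39]
idiv : [-3]
-4   : [-3, -4]
9    : [-3, -4, 9]
sub  : [-3, -13]
sub  : [10]
neg  : [-10]
27   : [-10, 27]
sub  : [-37]
3    : [-37, 3]
sub  : [-40]
-9   : [-40, -9]
mul  : [360]
9    : [360, 9]
9    : [360, 9, 9]
-6   : [360, 9, 9, -6]
add  : [360, 9, 3]
12   : [360, 9, 3, 12]
add  : [360, 9, 15]
mul  : [360, 135]
sub  : [225]
4    : [225, 4]
mul  : [900]
neg  : [-900]

-900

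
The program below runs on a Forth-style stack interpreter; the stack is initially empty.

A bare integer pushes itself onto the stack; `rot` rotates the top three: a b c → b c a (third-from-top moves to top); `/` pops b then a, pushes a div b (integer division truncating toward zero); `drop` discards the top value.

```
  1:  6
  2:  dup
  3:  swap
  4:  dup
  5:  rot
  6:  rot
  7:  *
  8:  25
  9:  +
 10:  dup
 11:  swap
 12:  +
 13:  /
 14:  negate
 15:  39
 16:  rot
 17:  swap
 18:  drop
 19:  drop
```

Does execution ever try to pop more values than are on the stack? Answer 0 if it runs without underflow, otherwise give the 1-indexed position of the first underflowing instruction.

6      : [6]
dup    : [6, 6]
swap   : [6, 6]
dup    : [6, 6, 6]
rot    : [6, 6, 6]
rot    : [6, 6, 6]
*      : [6, 36]
25     : [6, 36, 25]
+      : [6, 61]
dup    : [6, 61, 61]
swap   : [6, 61, 61]
+      : [6, 122]
/      : [0]
negate : [0]
39     : [0, 39]
rot  — needs 3 operands, stack has 2 → underflow

16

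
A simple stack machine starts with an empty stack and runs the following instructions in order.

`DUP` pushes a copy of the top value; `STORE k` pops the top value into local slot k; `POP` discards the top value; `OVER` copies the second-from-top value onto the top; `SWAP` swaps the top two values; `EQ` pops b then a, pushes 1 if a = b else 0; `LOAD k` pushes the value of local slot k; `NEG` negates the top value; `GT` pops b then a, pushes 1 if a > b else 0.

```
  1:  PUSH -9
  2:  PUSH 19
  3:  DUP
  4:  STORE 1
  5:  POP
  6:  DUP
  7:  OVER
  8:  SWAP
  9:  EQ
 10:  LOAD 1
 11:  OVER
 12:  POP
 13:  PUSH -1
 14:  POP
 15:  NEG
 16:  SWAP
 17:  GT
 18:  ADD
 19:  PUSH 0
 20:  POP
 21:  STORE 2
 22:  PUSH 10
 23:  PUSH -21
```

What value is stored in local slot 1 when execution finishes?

19

PUSH -9  -> -9
PUSH 19  -> -9 19
DUP      -> -9 19 19
STORE 1  -> -9 19
POP      -> -9
DUP      -> -9 -9
OVER     -> -9 -9 -9
SWAP     -> -9 -9 -9
EQ       -> -9 1
LOAD 1   -> -9 1 19
OVER     -> -9 1 19 1
POP      -> -9 1 19
PUSH -1  -> -9 1 19 -1
POP      -> -9 1 19
NEG      -> -9 1 -19
SWAP     -> -9 -19 1
GT       -> -9 0
ADD      -> -9
PUSH 0   -> -9 0
POP      -> -9
STORE 2  -> (empty)
PUSH 10  -> 10
PUSH -21 -> 10 -21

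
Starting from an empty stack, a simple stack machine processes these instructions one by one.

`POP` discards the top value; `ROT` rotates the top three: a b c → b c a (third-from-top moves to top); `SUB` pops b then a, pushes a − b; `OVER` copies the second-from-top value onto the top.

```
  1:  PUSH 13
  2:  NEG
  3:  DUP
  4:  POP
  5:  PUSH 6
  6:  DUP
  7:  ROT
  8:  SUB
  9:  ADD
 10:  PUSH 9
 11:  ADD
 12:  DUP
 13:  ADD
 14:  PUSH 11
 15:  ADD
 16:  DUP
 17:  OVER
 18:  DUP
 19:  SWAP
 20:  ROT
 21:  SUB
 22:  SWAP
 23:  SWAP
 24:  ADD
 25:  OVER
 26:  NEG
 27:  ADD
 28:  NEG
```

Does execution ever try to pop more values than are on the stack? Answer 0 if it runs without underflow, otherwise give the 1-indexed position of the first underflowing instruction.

0

PUSH 13  [13]
NEG      [-13]
DUP      [-13, -13]
POP      [-13]
PUSH 6   [-13, 6]
DUP      [-13, 6, 6]
ROT      [6, 6, -13]
SUB      [6, 19]
ADD      [25]
PUSH 9   [25, 9]
ADD      [34]
DUP      [34, 34]
ADD      [68]
PUSH 11  [68, 11]
ADD      [79]
DUP      [79, 79]
OVER     [79, 79, 79]
DUP      [79, 79, 79, 79]
SWAP     [79, 79, 79, 79]
ROT      [79, 79, 79, 79]
SUB      [79, 79, 0]
SWAP     [79, 0, 79]
SWAP     [79, 79, 0]
ADD      [79, 79]
OVER     [79, 79, 79]
NEG      [79, 79, -79]
ADD      [79, 0]
NEG      [79, 0]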